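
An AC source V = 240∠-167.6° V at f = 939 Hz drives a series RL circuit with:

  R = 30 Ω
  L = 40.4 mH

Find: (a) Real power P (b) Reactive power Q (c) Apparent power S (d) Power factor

Step 1 — Angular frequency: ω = 2π·f = 2π·939 = 5900 rad/s.
Step 2 — Component impedances:
  R: Z = R = 30 Ω
  L: Z = jωL = j·5900·0.0404 = 0 + j238.4 Ω
Step 3 — Series combination: Z_total = R + L = 30 + j238.4 Ω = 240.2∠82.8° Ω.
Step 4 — Source phasor: V = 240∠-167.6° V = -234.4 - j51.54 V.
Step 5 — Current: I = V / Z = -0.3347 + j0.9413 A = 0.999∠109.6° A.
Step 6 — Complex power: S = V·I* = 29.94 + j237.9 VA.
Step 7 — Real power: P = Re(S) = 29.94 W.
Step 8 — Reactive power: Q = Im(S) = 237.9 VAR.
Step 9 — Apparent power: |S| = 239.8 VA.
Step 10 — Power factor: PF = P/|S| = 0.1249 (lagging).

(a) P = 29.94 W  (b) Q = 237.9 VAR  (c) S = 239.8 VA  (d) PF = 0.1249 (lagging)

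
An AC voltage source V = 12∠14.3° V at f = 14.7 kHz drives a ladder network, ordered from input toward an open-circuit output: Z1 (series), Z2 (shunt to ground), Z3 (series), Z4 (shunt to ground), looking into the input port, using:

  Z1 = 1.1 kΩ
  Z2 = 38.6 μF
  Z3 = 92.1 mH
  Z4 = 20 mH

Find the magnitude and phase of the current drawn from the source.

Step 1 — Angular frequency: ω = 2π·f = 2π·1.47e+04 = 9.236e+04 rad/s.
Step 2 — Component impedances:
  Z1: Z = R = 1100 Ω
  Z2: Z = 1/(jωC) = -j/(ω·C) = 0 - j0.2805 Ω
  Z3: Z = jωL = j·9.236e+04·0.0921 = 0 + j8507 Ω
  Z4: Z = jωL = j·9.236e+04·0.02 = 0 + j1847 Ω
Step 3 — Ladder network (open output): work backward from the far end, alternating series and parallel combinations. Z_in = 1100 - j0.2805 Ω = 1100∠-0.0° Ω.
Step 4 — Source phasor: V = 12∠14.3° V = 11.63 + j2.964 V.
Step 5 — Ohm's law: I = V / Z_total = (11.63 + j2.964) / (1100 - j0.2805) = 0.01057 + j0.002697 A.
Step 6 — Convert to polar: |I| = 0.01091 A, ∠I = 14.3°.

I = 0.01091∠14.3° A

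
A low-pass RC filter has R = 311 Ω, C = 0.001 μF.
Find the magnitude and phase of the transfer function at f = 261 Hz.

Step 1 — Angular frequency: ω = 2π·261 = 1640 rad/s.
Step 2 — Transfer function: H(jω) = 1/(1 + jωRC).
Step 3 — Denominator: 1 + jωRC = 1 + j·1640·311·1e-09 = 1 + j0.00051.
Step 4 — H = 1 - j0.00051.
Step 5 — Magnitude: |H| = 1 (-0.0 dB); phase: φ = -0.0°.

|H| = 1 (-0.0 dB), φ = -0.0°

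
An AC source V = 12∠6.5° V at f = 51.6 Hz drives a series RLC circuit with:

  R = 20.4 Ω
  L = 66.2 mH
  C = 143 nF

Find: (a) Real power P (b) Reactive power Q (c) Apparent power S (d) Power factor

Step 1 — Angular frequency: ω = 2π·f = 2π·51.6 = 324.2 rad/s.
Step 2 — Component impedances:
  R: Z = R = 20.4 Ω
  L: Z = jωL = j·324.2·0.0662 = 0 + j21.46 Ω
  C: Z = 1/(jωC) = -j/(ω·C) = 0 - j2.157e+04 Ω
Step 3 — Series combination: Z_total = R + L + C = 20.4 - j2.155e+04 Ω = 2.155e+04∠-89.9° Ω.
Step 4 — Source phasor: V = 12∠6.5° V = 11.92 + j1.358 V.
Step 5 — Current: I = V / Z = -6.252e-05 + j0.0005534 A = 0.0005569∠96.4° A.
Step 6 — Complex power: S = V·I* = 6.327e-06 - j0.006683 VA.
Step 7 — Real power: P = Re(S) = 6.327e-06 W.
Step 8 — Reactive power: Q = Im(S) = -0.006683 VAR.
Step 9 — Apparent power: |S| = 0.006683 VA.
Step 10 — Power factor: PF = P/|S| = 0.0009467 (leading).

(a) P = 6.327e-06 W  (b) Q = -0.006683 VAR  (c) S = 0.006683 VA  (d) PF = 0.0009467 (leading)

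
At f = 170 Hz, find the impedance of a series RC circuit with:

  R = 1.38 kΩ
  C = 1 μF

Step 1 — Angular frequency: ω = 2π·f = 2π·170 = 1068 rad/s.
Step 2 — Component impedances:
  R: Z = R = 1380 Ω
  C: Z = 1/(jωC) = -j/(ω·C) = 0 - j936.2 Ω
Step 3 — Series combination: Z_total = R + C = 1380 - j936.2 Ω = 1668∠-34.2° Ω.

Z = 1380 - j936.2 Ω = 1668∠-34.2° Ω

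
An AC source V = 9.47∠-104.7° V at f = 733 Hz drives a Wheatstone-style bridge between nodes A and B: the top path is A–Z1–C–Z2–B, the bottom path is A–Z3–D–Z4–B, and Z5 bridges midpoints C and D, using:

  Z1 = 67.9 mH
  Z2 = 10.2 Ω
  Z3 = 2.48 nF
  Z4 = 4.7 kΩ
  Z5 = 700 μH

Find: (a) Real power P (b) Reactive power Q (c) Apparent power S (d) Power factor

Step 1 — Angular frequency: ω = 2π·f = 2π·733 = 4606 rad/s.
Step 2 — Component impedances:
  Z1: Z = jωL = j·4606·0.0679 = 0 + j312.7 Ω
  Z2: Z = R = 10.2 Ω
  Z3: Z = 1/(jωC) = -j/(ω·C) = 0 - j8.755e+04 Ω
  Z4: Z = R = 4700 Ω
  Z5: Z = jωL = j·4606·0.0007 = 0 + j3.224 Ω
Step 3 — Bridge requires nodal analysis (the Z5 bridge couples midpoints C and D, so the two paths cannot be reduced to a simple series/parallel combination). Setting node B to ground and injecting 1 A at node A, the 3-node admittance system at A, C, D solves to V_A = Z_AB = 10.18 + j313.8 Ω = 314∠88.1° Ω.
Step 4 — Source phasor: V = 9.47∠-104.7° V = -2.403 - j9.16 V.
Step 5 — Current: I = V / Z = -0.0294 + j0.006703 A = 0.03016∠167.2° A.
Step 6 — Complex power: S = V·I* = 0.009257 + j0.2855 VA.
Step 7 — Real power: P = Re(S) = 0.009257 W.
Step 8 — Reactive power: Q = Im(S) = 0.2855 VAR.
Step 9 — Apparent power: |S| = 0.2856 VA.
Step 10 — Power factor: PF = P/|S| = 0.03241 (lagging).

(a) P = 0.009257 W  (b) Q = 0.2855 VAR  (c) S = 0.2856 VA  (d) PF = 0.03241 (lagging)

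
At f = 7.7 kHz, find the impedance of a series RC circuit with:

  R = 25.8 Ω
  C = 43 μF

Step 1 — Angular frequency: ω = 2π·f = 2π·7700 = 4.838e+04 rad/s.
Step 2 — Component impedances:
  R: Z = R = 25.8 Ω
  C: Z = 1/(jωC) = -j/(ω·C) = 0 - j0.4807 Ω
Step 3 — Series combination: Z_total = R + C = 25.8 - j0.4807 Ω = 25.8∠-1.1° Ω.

Z = 25.8 - j0.4807 Ω = 25.8∠-1.1° Ω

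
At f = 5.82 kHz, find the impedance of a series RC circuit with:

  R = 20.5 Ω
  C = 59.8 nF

Step 1 — Angular frequency: ω = 2π·f = 2π·5820 = 3.657e+04 rad/s.
Step 2 — Component impedances:
  R: Z = R = 20.5 Ω
  C: Z = 1/(jωC) = -j/(ω·C) = 0 - j457.3 Ω
Step 3 — Series combination: Z_total = R + C = 20.5 - j457.3 Ω = 457.8∠-87.4° Ω.

Z = 20.5 - j457.3 Ω = 457.8∠-87.4° Ω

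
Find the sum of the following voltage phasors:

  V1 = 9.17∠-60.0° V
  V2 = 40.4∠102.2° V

Step 1 — Convert each phasor to rectangular form:
  V1 = 9.17·(cos(-60.0°) + j·sin(-60.0°)) = 4.585 - j7.941 V
  V2 = 40.4·(cos(102.2°) + j·sin(102.2°)) = -8.538 + j39.49 V
Step 2 — Sum components: V_total = -3.953 + j31.55 V.
Step 3 — Convert to polar: |V_total| = 31.79 V, ∠V_total = 97.1°.

V_total = 31.79∠97.1° V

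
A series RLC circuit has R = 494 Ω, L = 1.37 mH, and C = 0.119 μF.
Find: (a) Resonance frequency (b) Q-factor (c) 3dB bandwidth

Step 1 — Resonance: ω₀ = 1/√(LC) = 1/√(0.00137·1.19e-07) = 7.832e+04 rad/s.
Step 2 — f₀ = ω₀/(2π) = 1.246e+04 Hz.
Step 3 — Series Q: Q = ω₀L/R = 7.832e+04·0.00137/494 = 0.2172.
Step 4 — Bandwidth: Δω = ω₀/Q = 3.606e+05 rad/s; BW = Δω/(2π) = 5.739e+04 Hz.

(a) f₀ = 1.246e+04 Hz  (b) Q = 0.2172  (c) BW = 5.739e+04 Hz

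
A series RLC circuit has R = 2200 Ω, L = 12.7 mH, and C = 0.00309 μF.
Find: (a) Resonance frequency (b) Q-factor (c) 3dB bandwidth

Step 1 — Resonance: ω₀ = 1/√(LC) = 1/√(0.0127·3.09e-09) = 1.596e+05 rad/s.
Step 2 — f₀ = ω₀/(2π) = 2.541e+04 Hz.
Step 3 — Series Q: Q = ω₀L/R = 1.596e+05·0.0127/2200 = 0.9215.
Step 4 — Bandwidth: Δω = ω₀/Q = 1.732e+05 rad/s; BW = Δω/(2π) = 2.757e+04 Hz.

(a) f₀ = 2.541e+04 Hz  (b) Q = 0.9215  (c) BW = 2.757e+04 Hz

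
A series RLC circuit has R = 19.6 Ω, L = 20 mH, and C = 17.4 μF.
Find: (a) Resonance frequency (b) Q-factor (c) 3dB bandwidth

Step 1 — Resonance: ω₀ = 1/√(LC) = 1/√(0.02·1.74e-05) = 1695 rad/s.
Step 2 — f₀ = ω₀/(2π) = 269.8 Hz.
Step 3 — Series Q: Q = ω₀L/R = 1695·0.02/19.6 = 1.73.
Step 4 — Bandwidth: Δω = ω₀/Q = 980 rad/s; BW = Δω/(2π) = 156 Hz.

(a) f₀ = 269.8 Hz  (b) Q = 1.73  (c) BW = 156 Hz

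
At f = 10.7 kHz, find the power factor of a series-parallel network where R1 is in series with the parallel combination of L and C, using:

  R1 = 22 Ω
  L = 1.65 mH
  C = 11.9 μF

Step 1 — Angular frequency: ω = 2π·f = 2π·1.07e+04 = 6.723e+04 rad/s.
Step 2 — Component impedances:
  R1: Z = R = 22 Ω
  L: Z = jωL = j·6.723e+04·0.00165 = 0 + j110.9 Ω
  C: Z = 1/(jωC) = -j/(ω·C) = 0 - j1.25 Ω
Step 3 — Parallel branch: L || C = 1/(1/L + 1/C) = 0 - j1.264 Ω.
Step 4 — Series with R1: Z_total = R1 + (L || C) = 22 - j1.264 Ω = 22.04∠-3.3° Ω.
Step 5 — Power factor: PF = cos(φ) = Re(Z)/|Z| = 22/22.036 = 0.9984.
Step 6 — Type: Im(Z) = -1.264 ⇒ leading (phase φ = -3.3°).

PF = 0.9984 (leading, φ = -3.3°)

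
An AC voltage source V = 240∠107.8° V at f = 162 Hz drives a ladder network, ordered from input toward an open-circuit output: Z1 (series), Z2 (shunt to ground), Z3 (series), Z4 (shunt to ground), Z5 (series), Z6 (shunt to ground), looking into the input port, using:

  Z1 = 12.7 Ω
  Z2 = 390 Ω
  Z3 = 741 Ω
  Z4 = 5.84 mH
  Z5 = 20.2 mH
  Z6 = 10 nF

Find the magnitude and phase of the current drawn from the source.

Step 1 — Angular frequency: ω = 2π·f = 2π·162 = 1018 rad/s.
Step 2 — Component impedances:
  Z1: Z = R = 12.7 Ω
  Z2: Z = R = 390 Ω
  Z3: Z = R = 741 Ω
  Z4: Z = jωL = j·1018·0.00584 = 0 + j5.944 Ω
  Z5: Z = jωL = j·1018·0.0202 = 0 + j20.56 Ω
  Z6: Z = 1/(jωC) = -j/(ω·C) = 0 - j9.824e+04 Ω
Step 3 — Ladder network (open output): work backward from the far end, alternating series and parallel combinations. Z_in = 268.2 + j0.7068 Ω = 268.2∠0.2° Ω.
Step 4 — Source phasor: V = 240∠107.8° V = -73.37 + j228.5 V.
Step 5 — Ohm's law: I = V / Z_total = (-73.37 + j228.5) / (268.2 + j0.7068) = -0.2713 + j0.8527 A.
Step 6 — Convert to polar: |I| = 0.8948 A, ∠I = 107.6°.

I = 0.8948∠107.6° A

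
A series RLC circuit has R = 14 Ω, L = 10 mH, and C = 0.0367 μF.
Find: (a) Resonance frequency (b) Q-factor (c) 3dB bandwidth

Step 1 — Resonance: ω₀ = 1/√(LC) = 1/√(0.01·3.67e-08) = 5.22e+04 rad/s.
Step 2 — f₀ = ω₀/(2π) = 8308 Hz.
Step 3 — Series Q: Q = ω₀L/R = 5.22e+04·0.01/14 = 37.29.
Step 4 — Bandwidth: Δω = ω₀/Q = 1400 rad/s; BW = Δω/(2π) = 222.8 Hz.

(a) f₀ = 8308 Hz  (b) Q = 37.29  (c) BW = 222.8 Hz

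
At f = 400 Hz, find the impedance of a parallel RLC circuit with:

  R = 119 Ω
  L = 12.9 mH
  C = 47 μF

Step 1 — Angular frequency: ω = 2π·f = 2π·400 = 2513 rad/s.
Step 2 — Component impedances:
  R: Z = R = 119 Ω
  L: Z = jωL = j·2513·0.0129 = 0 + j32.42 Ω
  C: Z = 1/(jωC) = -j/(ω·C) = 0 - j8.466 Ω
Step 3 — Parallel combination: 1/Z_total = 1/R + 1/L + 1/C; Z_total = 1.093 - j11.35 Ω = 11.4∠-84.5° Ω.

Z = 1.093 - j11.35 Ω = 11.4∠-84.5° Ω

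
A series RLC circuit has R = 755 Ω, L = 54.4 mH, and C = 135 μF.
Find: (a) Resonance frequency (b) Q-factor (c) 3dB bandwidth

Step 1 — Resonance: ω₀ = 1/√(LC) = 1/√(0.0544·0.000135) = 369 rad/s.
Step 2 — f₀ = ω₀/(2π) = 58.73 Hz.
Step 3 — Series Q: Q = ω₀L/R = 369·0.0544/755 = 0.02659.
Step 4 — Bandwidth: Δω = ω₀/Q = 1.388e+04 rad/s; BW = Δω/(2π) = 2209 Hz.

(a) f₀ = 58.73 Hz  (b) Q = 0.02659  (c) BW = 2209 Hz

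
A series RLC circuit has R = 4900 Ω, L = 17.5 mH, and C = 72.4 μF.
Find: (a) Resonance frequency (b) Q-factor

Step 1 — Resonance condition Im(Z)=0 gives ω₀ = 1/√(LC).
Step 2 — ω₀ = 1/√(0.0175·7.24e-05) = 888.4 rad/s.
Step 3 — f₀ = ω₀/(2π) = 141.4 Hz.
Step 4 — Series Q: Q = ω₀L/R = 888.4·0.0175/4900 = 0.003173.

(a) f₀ = 141.4 Hz  (b) Q = 0.003173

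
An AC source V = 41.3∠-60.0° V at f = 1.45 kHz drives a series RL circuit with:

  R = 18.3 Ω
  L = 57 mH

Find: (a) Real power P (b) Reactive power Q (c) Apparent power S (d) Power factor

Step 1 — Angular frequency: ω = 2π·f = 2π·1450 = 9111 rad/s.
Step 2 — Component impedances:
  R: Z = R = 18.3 Ω
  L: Z = jωL = j·9111·0.057 = 0 + j519.3 Ω
Step 3 — Series combination: Z_total = R + L = 18.3 + j519.3 Ω = 519.6∠88.0° Ω.
Step 4 — Source phasor: V = 41.3∠-60.0° V = 20.65 - j35.77 V.
Step 5 — Current: I = V / Z = -0.06739 - j0.04214 A = 0.07948∠-148.0° A.
Step 6 — Complex power: S = V·I* = 0.1156 + j3.28 VA.
Step 7 — Real power: P = Re(S) = 0.1156 W.
Step 8 — Reactive power: Q = Im(S) = 3.28 VAR.
Step 9 — Apparent power: |S| = 3.283 VA.
Step 10 — Power factor: PF = P/|S| = 0.03522 (lagging).

(a) P = 0.1156 W  (b) Q = 3.28 VAR  (c) S = 3.283 VA  (d) PF = 0.03522 (lagging)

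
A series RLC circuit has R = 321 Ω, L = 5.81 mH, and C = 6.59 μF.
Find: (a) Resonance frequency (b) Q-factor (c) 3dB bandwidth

Step 1 — Resonance: ω₀ = 1/√(LC) = 1/√(0.00581·6.59e-06) = 5111 rad/s.
Step 2 — f₀ = ω₀/(2π) = 813.4 Hz.
Step 3 — Series Q: Q = ω₀L/R = 5111·0.00581/321 = 0.0925.
Step 4 — Bandwidth: Δω = ω₀/Q = 5.525e+04 rad/s; BW = Δω/(2π) = 8793 Hz.

(a) f₀ = 813.4 Hz  (b) Q = 0.0925  (c) BW = 8793 Hz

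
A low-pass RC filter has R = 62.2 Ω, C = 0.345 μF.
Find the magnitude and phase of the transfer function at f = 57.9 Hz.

Step 1 — Angular frequency: ω = 2π·57.9 = 363.8 rad/s.
Step 2 — Transfer function: H(jω) = 1/(1 + jωRC).
Step 3 — Denominator: 1 + jωRC = 1 + j·363.8·62.2·3.45e-07 = 1 + j0.007807.
Step 4 — H = 0.9999 - j0.007806.
Step 5 — Magnitude: |H| = 1 (-0.0 dB); phase: φ = -0.4°.

|H| = 1 (-0.0 dB), φ = -0.4°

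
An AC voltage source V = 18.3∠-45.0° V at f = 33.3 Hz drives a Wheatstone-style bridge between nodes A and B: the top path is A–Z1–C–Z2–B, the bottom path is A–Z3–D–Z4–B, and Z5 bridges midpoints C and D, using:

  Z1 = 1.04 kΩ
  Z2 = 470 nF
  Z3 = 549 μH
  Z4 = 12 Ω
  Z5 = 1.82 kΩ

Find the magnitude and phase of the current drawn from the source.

Step 1 — Angular frequency: ω = 2π·f = 2π·33.3 = 209.2 rad/s.
Step 2 — Component impedances:
  Z1: Z = R = 1040 Ω
  Z2: Z = 1/(jωC) = -j/(ω·C) = 0 - j1.017e+04 Ω
  Z3: Z = jωL = j·209.2·0.000549 = 0 + j0.1149 Ω
  Z4: Z = R = 12 Ω
  Z5: Z = R = 1820 Ω
Step 3 — Bridge requires nodal analysis (the Z5 bridge couples midpoints C and D, so the two paths cannot be reduced to a simple series/parallel combination). Setting node B to ground and injecting 1 A at node A, the 3-node admittance system at A, C, D solves to V_A = Z_AB = 12 + j0.1008 Ω = 12∠0.5° Ω.
Step 4 — Source phasor: V = 18.3∠-45.0° V = 12.94 - j12.94 V.
Step 5 — Ohm's law: I = V / Z_total = (12.94 - j12.94) / (12 + j0.1008) = 1.069 - j1.087 A.
Step 6 — Convert to polar: |I| = 1.525 A, ∠I = -45.5°.

I = 1.525∠-45.5° A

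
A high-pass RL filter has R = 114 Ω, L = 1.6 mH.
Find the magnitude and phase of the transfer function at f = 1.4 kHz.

Step 1 — Angular frequency: ω = 2π·1400 = 8796 rad/s.
Step 2 — Transfer function: H(jω) = jωL/(R + jωL).
Step 3 — Numerator jωL = j·14.07; denominator R + jωL = 114 + j14.07.
Step 4 — H = 0.01501 + j0.1216.
Step 5 — Magnitude: |H| = 0.1225 (-18.2 dB); phase: φ = 83.0°.

|H| = 0.1225 (-18.2 dB), φ = 83.0°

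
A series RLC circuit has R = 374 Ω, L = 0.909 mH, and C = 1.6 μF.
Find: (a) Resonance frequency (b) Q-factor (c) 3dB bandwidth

Step 1 — Resonance: ω₀ = 1/√(LC) = 1/√(0.000909·1.6e-06) = 2.622e+04 rad/s.
Step 2 — f₀ = ω₀/(2π) = 4173 Hz.
Step 3 — Series Q: Q = ω₀L/R = 2.622e+04·0.000909/374 = 0.06373.
Step 4 — Bandwidth: Δω = ω₀/Q = 4.114e+05 rad/s; BW = Δω/(2π) = 6.548e+04 Hz.

(a) f₀ = 4173 Hz  (b) Q = 0.06373  (c) BW = 6.548e+04 Hz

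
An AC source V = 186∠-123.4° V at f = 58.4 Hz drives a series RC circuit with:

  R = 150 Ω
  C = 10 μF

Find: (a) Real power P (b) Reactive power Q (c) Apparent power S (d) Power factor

Step 1 — Angular frequency: ω = 2π·f = 2π·58.4 = 366.9 rad/s.
Step 2 — Component impedances:
  R: Z = R = 150 Ω
  C: Z = 1/(jωC) = -j/(ω·C) = 0 - j272.5 Ω
Step 3 — Series combination: Z_total = R + C = 150 - j272.5 Ω = 311.1∠-61.2° Ω.
Step 4 — Source phasor: V = 186∠-123.4° V = -102.4 - j155.3 V.
Step 5 — Current: I = V / Z = 0.2786 - j0.529 A = 0.5979∠-62.2° A.
Step 6 — Complex power: S = V·I* = 53.63 - j97.43 VA.
Step 7 — Real power: P = Re(S) = 53.63 W.
Step 8 — Reactive power: Q = Im(S) = -97.43 VAR.
Step 9 — Apparent power: |S| = 111.2 VA.
Step 10 — Power factor: PF = P/|S| = 0.4822 (leading).

(a) P = 53.63 W  (b) Q = -97.43 VAR  (c) S = 111.2 VA  (d) PF = 0.4822 (leading)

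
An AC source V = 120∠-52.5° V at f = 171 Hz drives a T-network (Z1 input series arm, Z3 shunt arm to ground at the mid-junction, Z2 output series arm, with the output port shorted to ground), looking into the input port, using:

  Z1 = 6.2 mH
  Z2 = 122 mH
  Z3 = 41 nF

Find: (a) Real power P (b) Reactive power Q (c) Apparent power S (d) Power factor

Step 1 — Angular frequency: ω = 2π·f = 2π·171 = 1074 rad/s.
Step 2 — Component impedances:
  Z1: Z = jωL = j·1074·0.0062 = 0 + j6.661 Ω
  Z2: Z = jωL = j·1074·0.122 = 0 + j131.1 Ω
  Z3: Z = 1/(jωC) = -j/(ω·C) = 0 - j2.27e+04 Ω
Step 3 — With the output port shorted to ground, the output series arm Z2 runs from the junction to ground; the shunt arm Z3 also runs from the junction to ground. They appear in parallel: Z3 || Z2 = 0 + j131.8 Ω.
Step 4 — Series with input arm Z1: Z_in = Z1 + (Z3 || Z2) = 0 + j138.5 Ω = 138.5∠90.0° Ω.
Step 5 — Source phasor: V = 120∠-52.5° V = 73.05 - j95.2 V.
Step 6 — Current: I = V / Z = -0.6874 - j0.5274 A = 0.8664∠-142.5° A.
Step 7 — Complex power: S = V·I* = 0 + j104 VA.
Step 8 — Real power: P = Re(S) = 0 W.
Step 9 — Reactive power: Q = Im(S) = 104 VAR.
Step 10 — Apparent power: |S| = 104 VA.
Step 11 — Power factor: PF = P/|S| = 0 (lagging).

(a) P = 0 W  (b) Q = 104 VAR  (c) S = 104 VA  (d) PF = 0 (lagging)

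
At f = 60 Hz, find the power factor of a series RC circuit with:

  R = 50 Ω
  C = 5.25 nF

Step 1 — Angular frequency: ω = 2π·f = 2π·60 = 377 rad/s.
Step 2 — Component impedances:
  R: Z = R = 50 Ω
  C: Z = 1/(jωC) = -j/(ω·C) = 0 - j5.053e+05 Ω
Step 3 — Series combination: Z_total = R + C = 50 - j5.053e+05 Ω = 5.053e+05∠-90.0° Ω.
Step 4 — Power factor: PF = cos(φ) = Re(Z)/|Z| = 50/5.0525e+05 = 9.896e-05.
Step 5 — Type: Im(Z) = -5.053e+05 ⇒ leading (phase φ = -90.0°).

PF = 9.896e-05 (leading, φ = -90.0°)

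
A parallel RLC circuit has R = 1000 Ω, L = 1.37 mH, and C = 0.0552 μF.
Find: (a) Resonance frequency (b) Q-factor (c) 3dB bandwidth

Step 1 — Resonance: ω₀ = 1/√(LC) = 1/√(0.00137·5.52e-08) = 1.15e+05 rad/s.
Step 2 — f₀ = ω₀/(2π) = 1.83e+04 Hz.
Step 3 — Parallel Q: Q = R/(ω₀L) = 1000/(1.15e+05·0.00137) = 6.348.
Step 4 — Bandwidth: Δω = ω₀/Q = 1.812e+04 rad/s; BW = Δω/(2π) = 2883 Hz.

(a) f₀ = 1.83e+04 Hz  (b) Q = 6.348  (c) BW = 2883 Hz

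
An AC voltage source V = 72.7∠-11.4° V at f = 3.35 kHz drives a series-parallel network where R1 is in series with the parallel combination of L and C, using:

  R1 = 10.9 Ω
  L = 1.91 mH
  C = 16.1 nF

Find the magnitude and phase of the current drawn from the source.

Step 1 — Angular frequency: ω = 2π·f = 2π·3350 = 2.105e+04 rad/s.
Step 2 — Component impedances:
  R1: Z = R = 10.9 Ω
  L: Z = jωL = j·2.105e+04·0.00191 = 0 + j40.2 Ω
  C: Z = 1/(jωC) = -j/(ω·C) = 0 - j2951 Ω
Step 3 — Parallel branch: L || C = 1/(1/L + 1/C) = 0 + j40.76 Ω.
Step 4 — Series with R1: Z_total = R1 + (L || C) = 10.9 + j40.76 Ω = 42.19∠75.0° Ω.
Step 5 — Source phasor: V = 72.7∠-11.4° V = 71.27 - j14.37 V.
Step 6 — Ohm's law: I = V / Z_total = (71.27 - j14.37) / (10.9 + j40.76) = 0.1074 - j1.72 A.
Step 7 — Convert to polar: |I| = 1.723 A, ∠I = -86.4°.

I = 1.723∠-86.4° A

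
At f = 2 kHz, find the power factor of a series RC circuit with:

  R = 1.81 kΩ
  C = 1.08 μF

Step 1 — Angular frequency: ω = 2π·f = 2π·2000 = 1.257e+04 rad/s.
Step 2 — Component impedances:
  R: Z = R = 1810 Ω
  C: Z = 1/(jωC) = -j/(ω·C) = 0 - j73.68 Ω
Step 3 — Series combination: Z_total = R + C = 1810 - j73.68 Ω = 1811∠-2.3° Ω.
Step 4 — Power factor: PF = cos(φ) = Re(Z)/|Z| = 1810/1811.5 = 0.9992.
Step 5 — Type: Im(Z) = -73.68 ⇒ leading (phase φ = -2.3°).

PF = 0.9992 (leading, φ = -2.3°)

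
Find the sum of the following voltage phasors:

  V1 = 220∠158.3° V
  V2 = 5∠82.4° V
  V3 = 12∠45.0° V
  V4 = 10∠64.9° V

Step 1 — Convert each phasor to rectangular form:
  V1 = 220·(cos(158.3°) + j·sin(158.3°)) = -204.4 + j81.34 V
  V2 = 5·(cos(82.4°) + j·sin(82.4°)) = 0.6613 + j4.956 V
  V3 = 12·(cos(45.0°) + j·sin(45.0°)) = 8.485 + j8.485 V
  V4 = 10·(cos(64.9°) + j·sin(64.9°)) = 4.242 + j9.056 V
Step 2 — Sum components: V_total = -191 + j103.8 V.
Step 3 — Convert to polar: |V_total| = 217.4 V, ∠V_total = 151.5°.

V_total = 217.4∠151.5° V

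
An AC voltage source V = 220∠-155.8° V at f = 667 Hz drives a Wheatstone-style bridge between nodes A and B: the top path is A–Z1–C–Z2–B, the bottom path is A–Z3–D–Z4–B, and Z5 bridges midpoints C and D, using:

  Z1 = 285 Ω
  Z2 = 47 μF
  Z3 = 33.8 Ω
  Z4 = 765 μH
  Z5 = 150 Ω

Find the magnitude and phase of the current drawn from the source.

Step 1 — Angular frequency: ω = 2π·f = 2π·667 = 4191 rad/s.
Step 2 — Component impedances:
  Z1: Z = R = 285 Ω
  Z2: Z = 1/(jωC) = -j/(ω·C) = 0 - j5.077 Ω
  Z3: Z = R = 33.8 Ω
  Z4: Z = jωL = j·4191·0.000765 = 0 + j3.206 Ω
  Z5: Z = R = 150 Ω
Step 3 — Bridge requires nodal analysis (the Z5 bridge couples midpoints C and D, so the two paths cannot be reduced to a simple series/parallel combination). Setting node B to ground and injecting 1 A at node A, the 3-node admittance system at A, C, D solves to V_A = Z_AB = 30.33 + j2.507 Ω = 30.43∠4.7° Ω.
Step 4 — Source phasor: V = 220∠-155.8° V = -200.7 - j90.18 V.
Step 5 — Ohm's law: I = V / Z_total = (-200.7 - j90.18) / (30.33 + j2.507) = -6.815 - j2.41 A.
Step 6 — Convert to polar: |I| = 7.229 A, ∠I = -160.5°.

I = 7.229∠-160.5° A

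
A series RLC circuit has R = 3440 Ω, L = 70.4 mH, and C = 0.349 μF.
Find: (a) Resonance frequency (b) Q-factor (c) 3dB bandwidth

Step 1 — Resonance condition Im(Z)=0 gives ω₀ = 1/√(LC).
Step 2 — ω₀ = 1/√(0.0704·3.49e-07) = 6380 rad/s.
Step 3 — f₀ = ω₀/(2π) = 1015 Hz.
Step 4 — Series Q: Q = ω₀L/R = 6380·0.0704/3440 = 0.1306.
Step 5 — 3dB bandwidth: Δω = ω₀/Q = 4.886e+04 rad/s; BW = Δω/(2π) = 7777 Hz.

(a) f₀ = 1015 Hz  (b) Q = 0.1306  (c) BW = 7777 Hz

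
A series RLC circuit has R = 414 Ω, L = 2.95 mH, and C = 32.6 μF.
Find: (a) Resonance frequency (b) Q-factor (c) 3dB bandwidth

Step 1 — Resonance condition Im(Z)=0 gives ω₀ = 1/√(LC).
Step 2 — ω₀ = 1/√(0.00295·3.26e-05) = 3225 rad/s.
Step 3 — f₀ = ω₀/(2π) = 513.2 Hz.
Step 4 — Series Q: Q = ω₀L/R = 3225·0.00295/414 = 0.02298.
Step 5 — 3dB bandwidth: Δω = ω₀/Q = 1.403e+05 rad/s; BW = Δω/(2π) = 2.234e+04 Hz.

(a) f₀ = 513.2 Hz  (b) Q = 0.02298  (c) BW = 2.234e+04 Hz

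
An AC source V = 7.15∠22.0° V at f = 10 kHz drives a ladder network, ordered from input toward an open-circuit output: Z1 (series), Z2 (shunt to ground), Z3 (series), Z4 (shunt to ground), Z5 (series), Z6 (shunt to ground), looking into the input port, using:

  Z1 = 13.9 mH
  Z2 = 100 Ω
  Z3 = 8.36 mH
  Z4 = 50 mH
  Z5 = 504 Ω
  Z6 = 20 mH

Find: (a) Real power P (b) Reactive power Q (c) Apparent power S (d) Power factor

Step 1 — Angular frequency: ω = 2π·f = 2π·1e+04 = 6.283e+04 rad/s.
Step 2 — Component impedances:
  Z1: Z = jωL = j·6.283e+04·0.0139 = 0 + j873.4 Ω
  Z2: Z = R = 100 Ω
  Z3: Z = jωL = j·6.283e+04·0.00836 = 0 + j525.3 Ω
  Z4: Z = jωL = j·6.283e+04·0.05 = 0 + j3142 Ω
  Z5: Z = R = 504 Ω
  Z6: Z = jωL = j·6.283e+04·0.02 = 0 + j1257 Ω
Step 3 — Ladder network (open output): work backward from the far end, alternating series and parallel combinations. Z_in = 98.42 + j879.9 Ω = 885.4∠83.6° Ω.
Step 4 — Source phasor: V = 7.15∠22.0° V = 6.629 + j2.678 V.
Step 5 — Current: I = V / Z = 0.003839 - j0.007105 A = 0.008076∠-61.6° A.
Step 6 — Complex power: S = V·I* = 0.006419 + j0.05738 VA.
Step 7 — Real power: P = Re(S) = 0.006419 W.
Step 8 — Reactive power: Q = Im(S) = 0.05738 VAR.
Step 9 — Apparent power: |S| = 0.05774 VA.
Step 10 — Power factor: PF = P/|S| = 0.1112 (lagging).

(a) P = 0.006419 W  (b) Q = 0.05738 VAR  (c) S = 0.05774 VA  (d) PF = 0.1112 (lagging)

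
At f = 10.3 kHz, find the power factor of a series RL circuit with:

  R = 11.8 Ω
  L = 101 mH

Step 1 — Angular frequency: ω = 2π·f = 2π·1.03e+04 = 6.472e+04 rad/s.
Step 2 — Component impedances:
  R: Z = R = 11.8 Ω
  L: Z = jωL = j·6.472e+04·0.101 = 0 + j6536 Ω
Step 3 — Series combination: Z_total = R + L = 11.8 + j6536 Ω = 6536∠89.9° Ω.
Step 4 — Power factor: PF = cos(φ) = Re(Z)/|Z| = 11.8/6536 = 0.001805.
Step 5 — Type: Im(Z) = 6536 ⇒ lagging (phase φ = 89.9°).

PF = 0.001805 (lagging, φ = 89.9°)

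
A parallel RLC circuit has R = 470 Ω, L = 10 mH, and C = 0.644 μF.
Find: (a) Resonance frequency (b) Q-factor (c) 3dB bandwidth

Step 1 — Resonance: ω₀ = 1/√(LC) = 1/√(0.01·6.44e-07) = 1.246e+04 rad/s.
Step 2 — f₀ = ω₀/(2π) = 1983 Hz.
Step 3 — Parallel Q: Q = R/(ω₀L) = 470/(1.246e+04·0.01) = 3.772.
Step 4 — Bandwidth: Δω = ω₀/Q = 3304 rad/s; BW = Δω/(2π) = 525.8 Hz.

(a) f₀ = 1983 Hz  (b) Q = 3.772  (c) BW = 525.8 Hz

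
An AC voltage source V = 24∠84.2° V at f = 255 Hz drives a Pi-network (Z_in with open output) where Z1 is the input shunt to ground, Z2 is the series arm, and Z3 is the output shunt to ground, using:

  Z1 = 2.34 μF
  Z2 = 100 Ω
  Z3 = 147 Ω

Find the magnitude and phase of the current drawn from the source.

Step 1 — Angular frequency: ω = 2π·f = 2π·255 = 1602 rad/s.
Step 2 — Component impedances:
  Z1: Z = 1/(jωC) = -j/(ω·C) = 0 - j266.7 Ω
  Z2: Z = R = 100 Ω
  Z3: Z = R = 147 Ω
Step 3 — With open output, the series arm Z2 and the output shunt Z3 appear in series to ground: Z2 + Z3 = 247 Ω.
Step 4 — Parallel with input shunt Z1: Z_in = Z1 || (Z2 + Z3) = 133 - j123.1 Ω = 181.2∠-42.8° Ω.
Step 5 — Source phasor: V = 24∠84.2° V = 2.425 + j23.88 V.
Step 6 — Ohm's law: I = V / Z_total = (2.425 + j23.88) / (133 - j123.1) = -0.0797 + j0.1058 A.
Step 7 — Convert to polar: |I| = 0.1324 A, ∠I = 127.0°.

I = 0.1324∠127.0° A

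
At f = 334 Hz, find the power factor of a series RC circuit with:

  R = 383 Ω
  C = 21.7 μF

Step 1 — Angular frequency: ω = 2π·f = 2π·334 = 2099 rad/s.
Step 2 — Component impedances:
  R: Z = R = 383 Ω
  C: Z = 1/(jωC) = -j/(ω·C) = 0 - j21.96 Ω
Step 3 — Series combination: Z_total = R + C = 383 - j21.96 Ω = 383.6∠-3.3° Ω.
Step 4 — Power factor: PF = cos(φ) = Re(Z)/|Z| = 383/383.6 = 0.9984.
Step 5 — Type: Im(Z) = -21.96 ⇒ leading (phase φ = -3.3°).

PF = 0.9984 (leading, φ = -3.3°)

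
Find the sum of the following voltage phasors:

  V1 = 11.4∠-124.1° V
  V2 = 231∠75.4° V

Step 1 — Convert each phasor to rectangular form:
  V1 = 11.4·(cos(-124.1°) + j·sin(-124.1°)) = -6.391 - j9.44 V
  V2 = 231·(cos(75.4°) + j·sin(75.4°)) = 58.23 + j223.5 V
Step 2 — Sum components: V_total = 51.84 + j214.1 V.
Step 3 — Convert to polar: |V_total| = 220.3 V, ∠V_total = 76.4°.

V_total = 220.3∠76.4° V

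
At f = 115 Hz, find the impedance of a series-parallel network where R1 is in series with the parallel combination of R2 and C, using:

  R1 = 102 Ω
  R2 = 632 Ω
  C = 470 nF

Step 1 — Angular frequency: ω = 2π·f = 2π·115 = 722.6 rad/s.
Step 2 — Component impedances:
  R1: Z = R = 102 Ω
  R2: Z = R = 632 Ω
  C: Z = 1/(jωC) = -j/(ω·C) = 0 - j2945 Ω
Step 3 — Parallel branch: R2 || C = 1/(1/R2 + 1/C) = 604.2 - j129.7 Ω.
Step 4 — Series with R1: Z_total = R1 + (R2 || C) = 706.2 - j129.7 Ω = 718∠-10.4° Ω.

Z = 706.2 - j129.7 Ω = 718∠-10.4° Ω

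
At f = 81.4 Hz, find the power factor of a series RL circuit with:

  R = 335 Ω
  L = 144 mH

Step 1 — Angular frequency: ω = 2π·f = 2π·81.4 = 511.5 rad/s.
Step 2 — Component impedances:
  R: Z = R = 335 Ω
  L: Z = jωL = j·511.5·0.144 = 0 + j73.65 Ω
Step 3 — Series combination: Z_total = R + L = 335 + j73.65 Ω = 343∠12.4° Ω.
Step 4 — Power factor: PF = cos(φ) = Re(Z)/|Z| = 335/343 = 0.9767.
Step 5 — Type: Im(Z) = 73.65 ⇒ lagging (phase φ = 12.4°).

PF = 0.9767 (lagging, φ = 12.4°)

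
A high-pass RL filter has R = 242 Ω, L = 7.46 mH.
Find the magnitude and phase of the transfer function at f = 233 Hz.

Step 1 — Angular frequency: ω = 2π·233 = 1464 rad/s.
Step 2 — Transfer function: H(jω) = jωL/(R + jωL).
Step 3 — Numerator jωL = j·10.92; denominator R + jωL = 242 + j10.92.
Step 4 — H = 0.002033 + j0.04504.
Step 5 — Magnitude: |H| = 0.04508 (-26.9 dB); phase: φ = 87.4°.

|H| = 0.04508 (-26.9 dB), φ = 87.4°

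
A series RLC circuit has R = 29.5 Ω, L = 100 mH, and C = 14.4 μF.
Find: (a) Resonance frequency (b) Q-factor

Step 1 — Resonance condition Im(Z)=0 gives ω₀ = 1/√(LC).
Step 2 — ω₀ = 1/√(0.1·1.44e-05) = 833.3 rad/s.
Step 3 — f₀ = ω₀/(2π) = 132.6 Hz.
Step 4 — Series Q: Q = ω₀L/R = 833.3·0.1/29.5 = 2.825.

(a) f₀ = 132.6 Hz  (b) Q = 2.825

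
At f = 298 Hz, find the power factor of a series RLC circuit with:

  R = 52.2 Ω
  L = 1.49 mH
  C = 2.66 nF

Step 1 — Angular frequency: ω = 2π·f = 2π·298 = 1872 rad/s.
Step 2 — Component impedances:
  R: Z = R = 52.2 Ω
  L: Z = jωL = j·1872·0.00149 = 0 + j2.79 Ω
  C: Z = 1/(jωC) = -j/(ω·C) = 0 - j2.008e+05 Ω
Step 3 — Series combination: Z_total = R + L + C = 52.2 - j2.008e+05 Ω = 2.008e+05∠-90.0° Ω.
Step 4 — Power factor: PF = cos(φ) = Re(Z)/|Z| = 52.2/2.008e+05 = 0.00026.
Step 5 — Type: Im(Z) = -2.008e+05 ⇒ leading (phase φ = -90.0°).

PF = 0.00026 (leading, φ = -90.0°)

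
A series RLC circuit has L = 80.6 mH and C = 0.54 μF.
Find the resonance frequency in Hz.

Step 1 — Resonance condition Im(Z)=0 gives ω₀ = 1/√(LC).
Step 2 — ω₀ = 1/√(0.0806·5.4e-07) = 4793 rad/s.
Step 3 — f₀ = ω₀/(2π) = 762.9 Hz.

f₀ = 762.9 Hz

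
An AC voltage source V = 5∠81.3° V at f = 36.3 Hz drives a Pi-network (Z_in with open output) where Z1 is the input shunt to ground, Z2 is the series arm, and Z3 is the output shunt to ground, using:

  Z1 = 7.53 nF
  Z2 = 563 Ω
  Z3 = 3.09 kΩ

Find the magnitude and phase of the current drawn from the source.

Step 1 — Angular frequency: ω = 2π·f = 2π·36.3 = 228.1 rad/s.
Step 2 — Component impedances:
  Z1: Z = 1/(jωC) = -j/(ω·C) = 0 - j5.823e+05 Ω
  Z2: Z = R = 563 Ω
  Z3: Z = R = 3090 Ω
Step 3 — With open output, the series arm Z2 and the output shunt Z3 appear in series to ground: Z2 + Z3 = 3653 Ω.
Step 4 — Parallel with input shunt Z1: Z_in = Z1 || (Z2 + Z3) = 3653 - j22.92 Ω = 3653∠-0.4° Ω.
Step 5 — Source phasor: V = 5∠81.3° V = 0.7563 + j4.942 V.
Step 6 — Ohm's law: I = V / Z_total = (0.7563 + j4.942) / (3653 - j22.92) = 0.0001985 + j0.001354 A.
Step 7 — Convert to polar: |I| = 0.001369 A, ∠I = 81.7°.

I = 0.001369∠81.7° A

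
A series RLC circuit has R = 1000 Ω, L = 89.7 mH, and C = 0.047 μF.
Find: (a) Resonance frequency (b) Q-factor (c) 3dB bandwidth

Step 1 — Resonance: ω₀ = 1/√(LC) = 1/√(0.0897·4.7e-08) = 1.54e+04 rad/s.
Step 2 — f₀ = ω₀/(2π) = 2451 Hz.
Step 3 — Series Q: Q = ω₀L/R = 1.54e+04·0.0897/1000 = 1.381.
Step 4 — Bandwidth: Δω = ω₀/Q = 1.115e+04 rad/s; BW = Δω/(2π) = 1774 Hz.

(a) f₀ = 2451 Hz  (b) Q = 1.381  (c) BW = 1774 Hz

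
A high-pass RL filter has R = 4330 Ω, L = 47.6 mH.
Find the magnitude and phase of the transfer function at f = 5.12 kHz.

Step 1 — Angular frequency: ω = 2π·5120 = 3.217e+04 rad/s.
Step 2 — Transfer function: H(jω) = jωL/(R + jωL).
Step 3 — Numerator jωL = j·1531; denominator R + jωL = 4330 + j1531.
Step 4 — H = 0.1112 + j0.3143.
Step 5 — Magnitude: |H| = 0.3334 (-9.5 dB); phase: φ = 70.5°.

|H| = 0.3334 (-9.5 dB), φ = 70.5°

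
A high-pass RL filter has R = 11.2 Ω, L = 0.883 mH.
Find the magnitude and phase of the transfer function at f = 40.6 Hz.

Step 1 — Angular frequency: ω = 2π·40.6 = 255.1 rad/s.
Step 2 — Transfer function: H(jω) = jωL/(R + jωL).
Step 3 — Numerator jωL = j·0.2253; denominator R + jωL = 11.2 + j0.2253.
Step 4 — H = 0.0004043 + j0.0201.
Step 5 — Magnitude: |H| = 0.02011 (-33.9 dB); phase: φ = 88.8°.

|H| = 0.02011 (-33.9 dB), φ = 88.8°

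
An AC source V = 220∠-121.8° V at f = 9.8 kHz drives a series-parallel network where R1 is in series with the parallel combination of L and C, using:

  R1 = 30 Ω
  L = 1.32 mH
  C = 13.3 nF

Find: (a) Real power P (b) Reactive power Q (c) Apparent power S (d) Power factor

Step 1 — Angular frequency: ω = 2π·f = 2π·9800 = 6.158e+04 rad/s.
Step 2 — Component impedances:
  R1: Z = R = 30 Ω
  L: Z = jωL = j·6.158e+04·0.00132 = 0 + j81.28 Ω
  C: Z = 1/(jωC) = -j/(ω·C) = 0 - j1221 Ω
Step 3 — Parallel branch: L || C = 1/(1/L + 1/C) = 0 + j87.08 Ω.
Step 4 — Series with R1: Z_total = R1 + (L || C) = 30 + j87.08 Ω = 92.1∠71.0° Ω.
Step 5 — Source phasor: V = 220∠-121.8° V = -115.9 - j187 V.
Step 6 — Current: I = V / Z = -2.329 + j0.5288 A = 2.389∠167.2° A.
Step 7 — Complex power: S = V·I* = 171.2 + j496.9 VA.
Step 8 — Real power: P = Re(S) = 171.2 W.
Step 9 — Reactive power: Q = Im(S) = 496.9 VAR.
Step 10 — Apparent power: |S| = 525.5 VA.
Step 11 — Power factor: PF = P/|S| = 0.3257 (lagging).

(a) P = 171.2 W  (b) Q = 496.9 VAR  (c) S = 525.5 VA  (d) PF = 0.3257 (lagging)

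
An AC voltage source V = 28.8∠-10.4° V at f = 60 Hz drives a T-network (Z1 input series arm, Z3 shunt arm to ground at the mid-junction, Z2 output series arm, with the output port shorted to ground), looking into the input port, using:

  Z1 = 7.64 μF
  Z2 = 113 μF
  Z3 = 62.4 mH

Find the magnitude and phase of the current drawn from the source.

Step 1 — Angular frequency: ω = 2π·f = 2π·60 = 377 rad/s.
Step 2 — Component impedances:
  Z1: Z = 1/(jωC) = -j/(ω·C) = 0 - j347.2 Ω
  Z2: Z = 1/(jωC) = -j/(ω·C) = 0 - j23.47 Ω
  Z3: Z = jωL = j·377·0.0624 = 0 + j23.52 Ω
Step 3 — With the output port shorted to ground, the output series arm Z2 runs from the junction to ground; the shunt arm Z3 also runs from the junction to ground. They appear in parallel: Z3 || Z2 = 0 - j1.103e+04 Ω.
Step 4 — Series with input arm Z1: Z_in = Z1 + (Z3 || Z2) = 0 - j1.138e+04 Ω = 1.138e+04∠-90.0° Ω.
Step 5 — Source phasor: V = 28.8∠-10.4° V = 28.33 - j5.199 V.
Step 6 — Ohm's law: I = V / Z_total = (28.33 - j5.199) / (0 - j1.138e+04) = 0.000457 + j0.00249 A.
Step 7 — Convert to polar: |I| = 0.002531 A, ∠I = 79.6°.

I = 0.002531∠79.6° A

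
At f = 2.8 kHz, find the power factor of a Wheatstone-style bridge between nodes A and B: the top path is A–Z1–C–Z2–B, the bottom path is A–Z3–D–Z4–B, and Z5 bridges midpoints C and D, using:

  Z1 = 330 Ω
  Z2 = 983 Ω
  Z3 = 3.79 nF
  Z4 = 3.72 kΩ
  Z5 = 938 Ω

Step 1 — Angular frequency: ω = 2π·f = 2π·2800 = 1.759e+04 rad/s.
Step 2 — Component impedances:
  Z1: Z = R = 330 Ω
  Z2: Z = R = 983 Ω
  Z3: Z = 1/(jωC) = -j/(ω·C) = 0 - j1.5e+04 Ω
  Z4: Z = R = 3720 Ω
  Z5: Z = R = 938 Ω
Step 3 — Bridge requires nodal analysis (the Z5 bridge couples midpoints C and D, so the two paths cannot be reduced to a simple series/parallel combination). Setting node B to ground and injecting 1 A at node A, the 3-node admittance system at A, C, D solves to V_A = Z_AB = 1141 - j16.15 Ω = 1141∠-0.8° Ω.
Step 4 — Power factor: PF = cos(φ) = Re(Z)/|Z| = 1140.5/1140.6 = 0.9999.
Step 5 — Type: Im(Z) = -16.15 ⇒ leading (phase φ = -0.8°).

PF = 0.9999 (leading, φ = -0.8°)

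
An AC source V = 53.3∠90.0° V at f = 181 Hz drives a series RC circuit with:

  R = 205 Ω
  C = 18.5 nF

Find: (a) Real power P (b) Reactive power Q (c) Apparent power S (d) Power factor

Step 1 — Angular frequency: ω = 2π·f = 2π·181 = 1137 rad/s.
Step 2 — Component impedances:
  R: Z = R = 205 Ω
  C: Z = 1/(jωC) = -j/(ω·C) = 0 - j4.753e+04 Ω
Step 3 — Series combination: Z_total = R + C = 205 - j4.753e+04 Ω = 4.753e+04∠-89.8° Ω.
Step 4 — Source phasor: V = 53.3∠90.0° V = 0 + j53.3 V.
Step 5 — Current: I = V / Z = -0.001121 + j4.837e-06 A = 0.001121∠179.8° A.
Step 6 — Complex power: S = V·I* = 0.0002578 - j0.05977 VA.
Step 7 — Real power: P = Re(S) = 0.0002578 W.
Step 8 — Reactive power: Q = Im(S) = -0.05977 VAR.
Step 9 — Apparent power: |S| = 0.05977 VA.
Step 10 — Power factor: PF = P/|S| = 0.004313 (leading).

(a) P = 0.0002578 W  (b) Q = -0.05977 VAR  (c) S = 0.05977 VA  (d) PF = 0.004313 (leading)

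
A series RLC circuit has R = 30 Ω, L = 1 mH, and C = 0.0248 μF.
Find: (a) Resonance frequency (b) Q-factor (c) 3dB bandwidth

Step 1 — Resonance: ω₀ = 1/√(LC) = 1/√(0.001·2.48e-08) = 2.008e+05 rad/s.
Step 2 — f₀ = ω₀/(2π) = 3.196e+04 Hz.
Step 3 — Series Q: Q = ω₀L/R = 2.008e+05·0.001/30 = 6.693.
Step 4 — Bandwidth: Δω = ω₀/Q = 3e+04 rad/s; BW = Δω/(2π) = 4775 Hz.

(a) f₀ = 3.196e+04 Hz  (b) Q = 6.693  (c) BW = 4775 Hz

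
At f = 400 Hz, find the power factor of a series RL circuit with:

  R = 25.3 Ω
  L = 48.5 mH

Step 1 — Angular frequency: ω = 2π·f = 2π·400 = 2513 rad/s.
Step 2 — Component impedances:
  R: Z = R = 25.3 Ω
  L: Z = jωL = j·2513·0.0485 = 0 + j121.9 Ω
Step 3 — Series combination: Z_total = R + L = 25.3 + j121.9 Ω = 124.5∠78.3° Ω.
Step 4 — Power factor: PF = cos(φ) = Re(Z)/|Z| = 25.3/124.5 = 0.2032.
Step 5 — Type: Im(Z) = 121.9 ⇒ lagging (phase φ = 78.3°).

PF = 0.2032 (lagging, φ = 78.3°)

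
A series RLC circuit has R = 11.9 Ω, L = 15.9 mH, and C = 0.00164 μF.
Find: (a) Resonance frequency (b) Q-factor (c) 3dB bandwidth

Step 1 — Resonance: ω₀ = 1/√(LC) = 1/√(0.0159·1.64e-09) = 1.958e+05 rad/s.
Step 2 — f₀ = ω₀/(2π) = 3.117e+04 Hz.
Step 3 — Series Q: Q = ω₀L/R = 1.958e+05·0.0159/11.9 = 261.7.
Step 4 — Bandwidth: Δω = ω₀/Q = 748.4 rad/s; BW = Δω/(2π) = 119.1 Hz.

(a) f₀ = 3.117e+04 Hz  (b) Q = 261.7  (c) BW = 119.1 Hz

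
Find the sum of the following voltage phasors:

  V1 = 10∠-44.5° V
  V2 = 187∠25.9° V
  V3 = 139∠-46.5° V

Step 1 — Convert each phasor to rectangular form:
  V1 = 10·(cos(-44.5°) + j·sin(-44.5°)) = 7.133 - j7.009 V
  V2 = 187·(cos(25.9°) + j·sin(25.9°)) = 168.2 + j81.68 V
  V3 = 139·(cos(-46.5°) + j·sin(-46.5°)) = 95.68 - j100.8 V
Step 2 — Sum components: V_total = 271 - j26.15 V.
Step 3 — Convert to polar: |V_total| = 272.3 V, ∠V_total = -5.5°.

V_total = 272.3∠-5.5° V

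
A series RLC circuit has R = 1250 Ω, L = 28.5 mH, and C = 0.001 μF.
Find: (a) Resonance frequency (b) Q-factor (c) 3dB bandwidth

Step 1 — Resonance: ω₀ = 1/√(LC) = 1/√(0.0285·1e-09) = 1.873e+05 rad/s.
Step 2 — f₀ = ω₀/(2π) = 2.981e+04 Hz.
Step 3 — Series Q: Q = ω₀L/R = 1.873e+05·0.0285/1250 = 4.271.
Step 4 — Bandwidth: Δω = ω₀/Q = 4.386e+04 rad/s; BW = Δω/(2π) = 6980 Hz.

(a) f₀ = 2.981e+04 Hz  (b) Q = 4.271  (c) BW = 6980 Hz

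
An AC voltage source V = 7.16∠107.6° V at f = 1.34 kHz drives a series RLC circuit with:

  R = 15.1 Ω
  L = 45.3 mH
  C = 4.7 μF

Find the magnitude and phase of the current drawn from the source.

Step 1 — Angular frequency: ω = 2π·f = 2π·1340 = 8419 rad/s.
Step 2 — Component impedances:
  R: Z = R = 15.1 Ω
  L: Z = jωL = j·8419·0.0453 = 0 + j381.4 Ω
  C: Z = 1/(jωC) = -j/(ω·C) = 0 - j25.27 Ω
Step 3 — Series combination: Z_total = R + L + C = 15.1 + j356.1 Ω = 356.5∠87.6° Ω.
Step 4 — Source phasor: V = 7.16∠107.6° V = -2.165 + j6.825 V.
Step 5 — Ohm's law: I = V / Z_total = (-2.165 + j6.825) / (15.1 + j356.1) = 0.01887 + j0.006879 A.
Step 6 — Convert to polar: |I| = 0.02009 A, ∠I = 20.0°.

I = 0.02009∠20.0° A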